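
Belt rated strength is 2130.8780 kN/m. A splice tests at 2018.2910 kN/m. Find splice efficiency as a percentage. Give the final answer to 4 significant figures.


Eff = 2018.2910 / 2130.8780 * 100
Eff = 94.72 %


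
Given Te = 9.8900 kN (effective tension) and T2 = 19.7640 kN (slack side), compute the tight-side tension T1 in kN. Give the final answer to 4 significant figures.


T1 = Te + T2 = 9.8900 + 19.7640
T1 = 29.65 kN


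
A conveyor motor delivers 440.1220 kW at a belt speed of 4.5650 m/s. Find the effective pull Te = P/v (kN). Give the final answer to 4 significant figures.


Te = P / v = 440.1220 / 4.5650
Te = 96.41 kN


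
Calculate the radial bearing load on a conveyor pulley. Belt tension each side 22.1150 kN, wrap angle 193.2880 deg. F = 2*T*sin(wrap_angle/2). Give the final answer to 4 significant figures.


F = 2 * 22.1150 * sin(193.2880/2 deg)
F = 43.93 kN


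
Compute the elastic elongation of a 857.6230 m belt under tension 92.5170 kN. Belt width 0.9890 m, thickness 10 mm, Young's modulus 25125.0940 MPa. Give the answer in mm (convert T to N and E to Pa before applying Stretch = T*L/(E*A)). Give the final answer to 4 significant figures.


A = 0.9890 * 0.01 = 0.00989 m^2
Stretch = 92.5170*1000 * 857.6230 / (25125.0940e6 * 0.00989) * 1000
Stretch = 319.3 mm


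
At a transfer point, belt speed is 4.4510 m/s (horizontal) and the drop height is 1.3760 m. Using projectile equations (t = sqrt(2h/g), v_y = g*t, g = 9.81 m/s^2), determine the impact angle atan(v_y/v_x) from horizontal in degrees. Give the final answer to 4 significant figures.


t = sqrt(2*1.3760/9.81) = 0.529651 s
v_y = 9.81 * 0.529651 = 5.19588 m/s
angle = atan(5.19588 / 4.4510) = 49.42 deg


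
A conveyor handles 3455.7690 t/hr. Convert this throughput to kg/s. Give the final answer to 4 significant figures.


m_dot = 3455.7690 * 1000 / 3600
m_dot = 959.9 kg/s


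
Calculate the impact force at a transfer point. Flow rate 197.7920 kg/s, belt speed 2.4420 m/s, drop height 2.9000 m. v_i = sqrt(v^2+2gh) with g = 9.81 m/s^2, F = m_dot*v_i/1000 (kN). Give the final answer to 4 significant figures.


v_i = sqrt(2.4420^2 + 2*9.81*2.9000) = 7.92852 m/s
F = 197.7920 * 7.92852 / 1000
F = 1.568 kN


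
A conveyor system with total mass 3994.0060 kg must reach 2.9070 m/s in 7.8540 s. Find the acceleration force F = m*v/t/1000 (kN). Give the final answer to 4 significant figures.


F = 3994.0060 * 2.9070 / 7.8540 / 1000
F = 1.478 kN


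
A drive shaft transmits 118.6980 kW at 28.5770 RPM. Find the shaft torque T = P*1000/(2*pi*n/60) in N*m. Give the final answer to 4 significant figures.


omega = 2*pi*28.5770/60 = 2.99258 rad/s
T = 118.6980*1000 / 2.99258
T = 39660 N*m


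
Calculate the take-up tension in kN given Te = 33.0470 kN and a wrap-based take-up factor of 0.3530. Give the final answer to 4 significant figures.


T_tu = 33.0470 * 0.3530
T_tu = 11.67 kN


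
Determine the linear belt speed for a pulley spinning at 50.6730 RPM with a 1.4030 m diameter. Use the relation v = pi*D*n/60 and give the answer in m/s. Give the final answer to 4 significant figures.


v = pi * 1.4030 * 50.6730 / 60
v = 3.722 m/s


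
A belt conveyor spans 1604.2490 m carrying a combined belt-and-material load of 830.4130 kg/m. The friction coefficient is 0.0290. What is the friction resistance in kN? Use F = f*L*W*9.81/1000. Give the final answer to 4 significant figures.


F = 0.0290 * 1604.2490 * 830.4130 * 9.81 / 1000
F = 379.0 kN


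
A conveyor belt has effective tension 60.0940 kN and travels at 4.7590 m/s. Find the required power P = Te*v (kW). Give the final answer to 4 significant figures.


P = Te * v = 60.0940 * 4.7590
P = 286.0 kW


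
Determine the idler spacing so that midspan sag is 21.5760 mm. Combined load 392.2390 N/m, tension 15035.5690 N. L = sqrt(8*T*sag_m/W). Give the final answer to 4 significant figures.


sag = 21.5760/1000 = 0.021576 m
L = sqrt(8 * 15035.5690 * 0.021576 / 392.2390)
L = 2.572 m


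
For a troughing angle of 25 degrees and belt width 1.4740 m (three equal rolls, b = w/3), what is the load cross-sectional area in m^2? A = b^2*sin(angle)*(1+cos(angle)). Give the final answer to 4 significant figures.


b = 1.4740/3 = 0.491333 m
A = 0.491333^2 * sin(25 deg) * (1 + cos(25 deg))
A = 0.1945 m^2


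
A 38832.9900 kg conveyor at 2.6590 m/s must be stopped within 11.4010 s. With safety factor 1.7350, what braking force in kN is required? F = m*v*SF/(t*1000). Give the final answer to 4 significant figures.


F = 38832.9900 * 2.6590 / 11.4010 * 1.7350 / 1000
F = 15.71 kN


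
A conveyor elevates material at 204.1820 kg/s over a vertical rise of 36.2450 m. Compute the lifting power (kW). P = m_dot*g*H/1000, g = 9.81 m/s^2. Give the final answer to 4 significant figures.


P = 204.1820 * 9.81 * 36.2450 / 1000
P = 72.60 kW


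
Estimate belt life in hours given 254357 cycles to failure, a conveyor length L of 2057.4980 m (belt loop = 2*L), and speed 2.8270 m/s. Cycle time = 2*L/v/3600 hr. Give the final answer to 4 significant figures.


cycle_time = 2 * 2057.4980 / 2.8270 / 3600 = 0.404335 hr
life = 254357 * 0.404335 = 102800 hours


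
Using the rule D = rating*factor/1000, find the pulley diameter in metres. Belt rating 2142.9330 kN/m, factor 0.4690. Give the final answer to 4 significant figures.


D = 2142.9330 * 0.4690 / 1000
D = 1.005 m


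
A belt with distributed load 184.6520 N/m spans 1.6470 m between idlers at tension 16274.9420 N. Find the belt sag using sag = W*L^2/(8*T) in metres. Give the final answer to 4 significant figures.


sag = 184.6520 * 1.6470^2 / (8 * 16274.9420)
sag = 0.003847 m


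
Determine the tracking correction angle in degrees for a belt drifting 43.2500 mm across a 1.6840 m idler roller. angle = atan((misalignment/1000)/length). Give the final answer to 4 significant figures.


misalign_m = 43.2500 / 1000 = 0.043250 m
angle = atan(0.043250 / 1.6840)
angle = 1.471 deg


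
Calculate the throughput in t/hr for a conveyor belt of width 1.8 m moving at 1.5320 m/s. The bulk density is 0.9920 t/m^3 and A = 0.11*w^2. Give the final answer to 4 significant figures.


A = 0.11 * 1.8^2 = 0.3564 m^2
C = 0.3564 * 1.5320 * 0.9920 * 3600
C = 1950 t/hr


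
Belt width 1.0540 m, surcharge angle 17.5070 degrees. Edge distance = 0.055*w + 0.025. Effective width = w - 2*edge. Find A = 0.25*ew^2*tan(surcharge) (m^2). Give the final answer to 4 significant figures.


edge = 0.055*1.0540 + 0.025 = 0.08297 m
ew = 1.0540 - 2*0.08297 = 0.88806 m
A = 0.25 * 0.88806^2 * tan(17.5070 deg)
A = 0.06219 m^2


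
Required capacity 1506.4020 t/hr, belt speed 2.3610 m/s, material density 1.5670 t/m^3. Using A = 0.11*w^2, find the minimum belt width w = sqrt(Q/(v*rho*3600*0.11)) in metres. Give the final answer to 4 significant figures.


A_req = 1506.4020 / (2.3610 * 1.5670 * 3600) = 0.113103 m^2
w = sqrt(0.113103 / 0.11)
w = 1.014 m


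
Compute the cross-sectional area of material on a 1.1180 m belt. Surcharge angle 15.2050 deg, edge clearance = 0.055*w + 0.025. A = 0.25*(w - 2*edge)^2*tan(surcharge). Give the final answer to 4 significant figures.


edge = 0.055*1.1180 + 0.025 = 0.08649 m
ew = 1.1180 - 2*0.08649 = 0.94502 m
A = 0.25 * 0.94502^2 * tan(15.2050 deg)
A = 0.06068 m^2


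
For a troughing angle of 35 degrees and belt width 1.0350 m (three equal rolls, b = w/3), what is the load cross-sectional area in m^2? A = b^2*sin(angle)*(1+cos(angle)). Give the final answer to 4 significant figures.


b = 1.0350/3 = 0.345 m
A = 0.345^2 * sin(35 deg) * (1 + cos(35 deg))
A = 0.1242 m^2


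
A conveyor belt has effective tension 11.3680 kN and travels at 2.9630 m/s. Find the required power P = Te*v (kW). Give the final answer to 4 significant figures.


P = Te * v = 11.3680 * 2.9630
P = 33.68 kW


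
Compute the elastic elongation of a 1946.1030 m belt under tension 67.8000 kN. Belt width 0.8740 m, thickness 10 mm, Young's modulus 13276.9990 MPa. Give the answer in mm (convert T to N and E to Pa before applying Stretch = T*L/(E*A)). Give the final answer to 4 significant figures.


A = 0.8740 * 0.01 = 0.00874 m^2
Stretch = 67.8000*1000 * 1946.1030 / (13276.9990e6 * 0.00874) * 1000
Stretch = 1137 mm


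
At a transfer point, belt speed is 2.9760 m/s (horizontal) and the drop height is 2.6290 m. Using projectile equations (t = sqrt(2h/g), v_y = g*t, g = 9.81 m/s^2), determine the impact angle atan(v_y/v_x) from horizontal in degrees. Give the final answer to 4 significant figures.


t = sqrt(2*2.6290/9.81) = 0.732109 s
v_y = 9.81 * 0.732109 = 7.18199 m/s
angle = atan(7.18199 / 2.9760) = 67.49 deg


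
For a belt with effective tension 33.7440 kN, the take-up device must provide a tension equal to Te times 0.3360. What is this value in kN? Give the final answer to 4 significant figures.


T_tu = 33.7440 * 0.3360
T_tu = 11.34 kN


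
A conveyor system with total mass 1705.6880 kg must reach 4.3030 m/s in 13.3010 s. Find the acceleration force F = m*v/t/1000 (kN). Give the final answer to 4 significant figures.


F = 1705.6880 * 4.3030 / 13.3010 / 1000
F = 0.5518 kN


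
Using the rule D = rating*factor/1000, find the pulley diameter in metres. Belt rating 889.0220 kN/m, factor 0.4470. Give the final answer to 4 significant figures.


D = 889.0220 * 0.4470 / 1000
D = 0.3974 m


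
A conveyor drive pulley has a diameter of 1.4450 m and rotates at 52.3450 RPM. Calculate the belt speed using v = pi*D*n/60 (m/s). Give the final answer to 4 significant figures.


v = pi * 1.4450 * 52.3450 / 60
v = 3.960 m/s


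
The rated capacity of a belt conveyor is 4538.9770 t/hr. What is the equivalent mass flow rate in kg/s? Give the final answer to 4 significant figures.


m_dot = 4538.9770 * 1000 / 3600
m_dot = 1261 kg/s


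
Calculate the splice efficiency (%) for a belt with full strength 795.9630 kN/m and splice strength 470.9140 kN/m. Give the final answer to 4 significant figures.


Eff = 470.9140 / 795.9630 * 100
Eff = 59.16 %


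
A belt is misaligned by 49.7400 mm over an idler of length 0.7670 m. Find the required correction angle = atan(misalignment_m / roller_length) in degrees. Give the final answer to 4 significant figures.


misalign_m = 49.7400 / 1000 = 0.049740 m
angle = atan(0.049740 / 0.7670)
angle = 3.710 deg


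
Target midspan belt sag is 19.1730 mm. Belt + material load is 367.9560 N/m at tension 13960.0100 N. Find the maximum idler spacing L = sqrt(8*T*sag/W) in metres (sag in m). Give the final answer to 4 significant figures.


sag = 19.1730/1000 = 0.019173 m
L = sqrt(8 * 13960.0100 * 0.019173 / 367.9560)
L = 2.412 m


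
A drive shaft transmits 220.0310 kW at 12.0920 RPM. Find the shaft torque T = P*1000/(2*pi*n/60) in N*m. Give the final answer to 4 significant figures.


omega = 2*pi*12.0920/60 = 1.26627 rad/s
T = 220.0310*1000 / 1.26627
T = 173800 N*m


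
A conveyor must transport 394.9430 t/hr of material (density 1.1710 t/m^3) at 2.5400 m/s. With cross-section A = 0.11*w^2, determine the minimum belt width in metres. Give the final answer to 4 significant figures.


A_req = 394.9430 / (2.5400 * 1.1710 * 3600) = 0.0368843 m^2
w = sqrt(0.0368843 / 0.11)
w = 0.5791 m


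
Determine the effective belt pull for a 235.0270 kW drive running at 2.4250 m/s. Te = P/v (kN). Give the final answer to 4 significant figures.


Te = P / v = 235.0270 / 2.4250
Te = 96.92 kN


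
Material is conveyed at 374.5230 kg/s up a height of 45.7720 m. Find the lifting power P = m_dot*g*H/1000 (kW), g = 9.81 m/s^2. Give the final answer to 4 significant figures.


P = 374.5230 * 9.81 * 45.7720 / 1000
P = 168.2 kW


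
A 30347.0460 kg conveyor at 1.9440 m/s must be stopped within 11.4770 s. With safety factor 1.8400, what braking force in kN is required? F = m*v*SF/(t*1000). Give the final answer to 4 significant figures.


F = 30347.0460 * 1.9440 / 11.4770 * 1.8400 / 1000
F = 9.458 kN


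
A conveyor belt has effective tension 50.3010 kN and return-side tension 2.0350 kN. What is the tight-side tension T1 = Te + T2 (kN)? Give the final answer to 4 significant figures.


T1 = Te + T2 = 50.3010 + 2.0350
T1 = 52.34 kN


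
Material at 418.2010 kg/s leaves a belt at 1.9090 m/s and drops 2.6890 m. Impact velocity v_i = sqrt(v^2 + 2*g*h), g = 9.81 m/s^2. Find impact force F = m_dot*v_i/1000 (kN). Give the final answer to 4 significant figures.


v_i = sqrt(1.9090^2 + 2*9.81*2.6890) = 7.51016 m/s
F = 418.2010 * 7.51016 / 1000
F = 3.141 kN


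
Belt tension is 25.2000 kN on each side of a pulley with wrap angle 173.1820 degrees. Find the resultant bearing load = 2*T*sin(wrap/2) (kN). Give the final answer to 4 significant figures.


F = 2 * 25.2000 * sin(173.1820/2 deg)
F = 50.31 kN


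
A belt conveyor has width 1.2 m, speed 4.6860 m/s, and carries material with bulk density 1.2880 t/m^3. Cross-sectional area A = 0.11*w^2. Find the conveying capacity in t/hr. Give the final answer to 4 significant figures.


A = 0.11 * 1.2^2 = 0.1584 m^2
C = 0.1584 * 4.6860 * 1.2880 * 3600
C = 3442 t/hr


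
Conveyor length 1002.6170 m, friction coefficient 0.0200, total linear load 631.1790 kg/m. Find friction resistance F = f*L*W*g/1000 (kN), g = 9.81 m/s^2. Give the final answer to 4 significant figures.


F = 0.0200 * 1002.6170 * 631.1790 * 9.81 / 1000
F = 124.2 kN


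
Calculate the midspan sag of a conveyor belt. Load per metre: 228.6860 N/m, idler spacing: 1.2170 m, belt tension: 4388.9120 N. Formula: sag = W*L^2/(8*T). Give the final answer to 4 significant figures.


sag = 228.6860 * 1.2170^2 / (8 * 4388.9120)
sag = 0.009647 m


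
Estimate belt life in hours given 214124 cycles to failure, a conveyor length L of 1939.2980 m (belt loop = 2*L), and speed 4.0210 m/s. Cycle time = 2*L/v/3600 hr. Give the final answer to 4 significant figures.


cycle_time = 2 * 1939.2980 / 4.0210 / 3600 = 0.26794 hr
life = 214124 * 0.26794 = 57370 hours


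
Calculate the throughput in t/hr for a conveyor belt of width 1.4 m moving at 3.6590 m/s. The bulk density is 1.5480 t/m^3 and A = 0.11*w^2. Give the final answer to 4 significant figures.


A = 0.11 * 1.4^2 = 0.2156 m^2
C = 0.2156 * 3.6590 * 1.5480 * 3600
C = 4396 t/hr


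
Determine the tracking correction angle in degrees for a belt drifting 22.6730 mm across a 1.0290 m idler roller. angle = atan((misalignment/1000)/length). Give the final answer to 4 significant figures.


misalign_m = 22.6730 / 1000 = 0.022673 m
angle = atan(0.022673 / 1.0290)
angle = 1.262 deg


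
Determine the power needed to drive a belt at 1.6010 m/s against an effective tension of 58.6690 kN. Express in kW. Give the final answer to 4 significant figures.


P = Te * v = 58.6690 * 1.6010
P = 93.93 kW


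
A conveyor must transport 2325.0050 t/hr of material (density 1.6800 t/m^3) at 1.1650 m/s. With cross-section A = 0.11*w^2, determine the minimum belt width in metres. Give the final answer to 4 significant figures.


A_req = 2325.0050 / (1.1650 * 1.6800 * 3600) = 0.329979 m^2
w = sqrt(0.329979 / 0.11)
w = 1.732 m


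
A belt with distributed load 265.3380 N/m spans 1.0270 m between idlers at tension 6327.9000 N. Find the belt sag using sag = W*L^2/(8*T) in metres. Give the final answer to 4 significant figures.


sag = 265.3380 * 1.0270^2 / (8 * 6327.9000)
sag = 0.005528 m


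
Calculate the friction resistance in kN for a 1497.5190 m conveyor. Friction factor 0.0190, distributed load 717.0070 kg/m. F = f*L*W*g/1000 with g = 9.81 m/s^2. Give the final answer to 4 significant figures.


F = 0.0190 * 1497.5190 * 717.0070 * 9.81 / 1000
F = 200.1 kN


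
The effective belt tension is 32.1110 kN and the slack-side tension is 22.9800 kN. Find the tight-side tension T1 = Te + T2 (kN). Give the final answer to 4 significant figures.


T1 = Te + T2 = 32.1110 + 22.9800
T1 = 55.09 kN


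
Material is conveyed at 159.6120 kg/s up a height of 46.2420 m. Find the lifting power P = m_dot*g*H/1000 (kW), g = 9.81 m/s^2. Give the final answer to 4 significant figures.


P = 159.6120 * 9.81 * 46.2420 / 1000
P = 72.41 kW


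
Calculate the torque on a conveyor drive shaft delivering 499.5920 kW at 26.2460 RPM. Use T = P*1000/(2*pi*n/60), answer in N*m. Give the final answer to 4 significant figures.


omega = 2*pi*26.2460/60 = 2.74847 rad/s
T = 499.5920*1000 / 2.74847
T = 181800 N*m


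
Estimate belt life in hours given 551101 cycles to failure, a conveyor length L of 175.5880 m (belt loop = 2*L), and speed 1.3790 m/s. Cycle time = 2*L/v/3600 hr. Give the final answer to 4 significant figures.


cycle_time = 2 * 175.5880 / 1.3790 / 3600 = 0.0707389 hr
life = 551101 * 0.0707389 = 38980 hours


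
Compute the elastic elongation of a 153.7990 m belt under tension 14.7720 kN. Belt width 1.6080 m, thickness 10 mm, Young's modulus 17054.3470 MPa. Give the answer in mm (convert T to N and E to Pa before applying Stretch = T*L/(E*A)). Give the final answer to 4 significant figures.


A = 1.6080 * 0.01 = 0.01608 m^2
Stretch = 14.7720*1000 * 153.7990 / (17054.3470e6 * 0.01608) * 1000
Stretch = 8.285 mm


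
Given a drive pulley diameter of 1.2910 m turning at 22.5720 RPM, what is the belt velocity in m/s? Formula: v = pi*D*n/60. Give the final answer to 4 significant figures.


v = pi * 1.2910 * 22.5720 / 60
v = 1.526 m/s


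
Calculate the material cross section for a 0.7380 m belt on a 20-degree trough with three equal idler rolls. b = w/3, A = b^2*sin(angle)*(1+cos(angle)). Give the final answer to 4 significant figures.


b = 0.7380/3 = 0.246 m
A = 0.246^2 * sin(20 deg) * (1 + cos(20 deg))
A = 0.04015 m^2


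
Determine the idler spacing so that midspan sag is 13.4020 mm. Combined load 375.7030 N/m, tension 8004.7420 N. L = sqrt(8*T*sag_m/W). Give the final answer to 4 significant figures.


sag = 13.4020/1000 = 0.013402 m
L = sqrt(8 * 8004.7420 * 0.013402 / 375.7030)
L = 1.511 m


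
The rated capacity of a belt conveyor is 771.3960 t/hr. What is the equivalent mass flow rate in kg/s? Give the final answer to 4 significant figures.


m_dot = 771.3960 * 1000 / 3600
m_dot = 214.3 kg/s


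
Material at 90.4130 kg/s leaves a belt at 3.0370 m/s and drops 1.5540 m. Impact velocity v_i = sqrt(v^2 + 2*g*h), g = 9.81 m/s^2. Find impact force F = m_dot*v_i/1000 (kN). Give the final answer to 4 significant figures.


v_i = sqrt(3.0370^2 + 2*9.81*1.5540) = 6.30181 m/s
F = 90.4130 * 6.30181 / 1000
F = 0.5698 kN


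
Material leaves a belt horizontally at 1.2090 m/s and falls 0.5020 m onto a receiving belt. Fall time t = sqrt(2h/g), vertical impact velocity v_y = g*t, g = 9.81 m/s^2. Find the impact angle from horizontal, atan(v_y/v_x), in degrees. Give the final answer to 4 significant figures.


t = sqrt(2*0.5020/9.81) = 0.319913 s
v_y = 9.81 * 0.319913 = 3.13835 m/s
angle = atan(3.13835 / 1.2090) = 68.93 deg


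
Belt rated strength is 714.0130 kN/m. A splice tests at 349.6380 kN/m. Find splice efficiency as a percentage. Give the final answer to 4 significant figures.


Eff = 349.6380 / 714.0130 * 100
Eff = 48.97 %


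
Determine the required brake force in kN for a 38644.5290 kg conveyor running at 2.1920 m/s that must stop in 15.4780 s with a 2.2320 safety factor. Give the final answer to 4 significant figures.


F = 38644.5290 * 2.1920 / 15.4780 * 2.2320 / 1000
F = 12.22 kN


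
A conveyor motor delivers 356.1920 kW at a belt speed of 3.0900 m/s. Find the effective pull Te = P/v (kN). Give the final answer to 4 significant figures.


Te = P / v = 356.1920 / 3.0900
Te = 115.3 kN


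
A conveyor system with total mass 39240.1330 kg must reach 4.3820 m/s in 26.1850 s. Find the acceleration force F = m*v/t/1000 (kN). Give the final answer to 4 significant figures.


F = 39240.1330 * 4.3820 / 26.1850 / 1000
F = 6.567 kN


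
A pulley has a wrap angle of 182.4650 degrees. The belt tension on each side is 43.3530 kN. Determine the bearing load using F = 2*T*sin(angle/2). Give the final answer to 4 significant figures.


F = 2 * 43.3530 * sin(182.4650/2 deg)
F = 86.69 kN


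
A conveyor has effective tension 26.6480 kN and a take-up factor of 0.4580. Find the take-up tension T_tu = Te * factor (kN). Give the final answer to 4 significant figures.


T_tu = 26.6480 * 0.4580
T_tu = 12.20 kN


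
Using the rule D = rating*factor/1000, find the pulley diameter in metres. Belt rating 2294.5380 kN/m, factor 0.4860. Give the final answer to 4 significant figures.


D = 2294.5380 * 0.4860 / 1000
D = 1.115 m


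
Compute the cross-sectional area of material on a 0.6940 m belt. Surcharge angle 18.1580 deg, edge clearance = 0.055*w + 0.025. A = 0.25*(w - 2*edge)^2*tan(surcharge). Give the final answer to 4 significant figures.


edge = 0.055*0.6940 + 0.025 = 0.06317 m
ew = 0.6940 - 2*0.06317 = 0.56766 m
A = 0.25 * 0.56766^2 * tan(18.1580 deg)
A = 0.02642 m^2


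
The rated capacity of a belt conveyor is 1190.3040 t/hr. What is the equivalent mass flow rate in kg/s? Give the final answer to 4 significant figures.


m_dot = 1190.3040 * 1000 / 3600
m_dot = 330.6 kg/s


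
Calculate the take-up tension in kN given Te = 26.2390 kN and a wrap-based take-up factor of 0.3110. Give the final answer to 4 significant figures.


T_tu = 26.2390 * 0.3110
T_tu = 8.160 kN


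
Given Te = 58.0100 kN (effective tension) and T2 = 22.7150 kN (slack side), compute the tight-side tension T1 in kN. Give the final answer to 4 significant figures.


T1 = Te + T2 = 58.0100 + 22.7150
T1 = 80.72 kN


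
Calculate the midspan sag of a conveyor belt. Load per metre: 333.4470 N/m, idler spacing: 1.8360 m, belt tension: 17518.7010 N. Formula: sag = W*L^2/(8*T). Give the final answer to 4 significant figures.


sag = 333.4470 * 1.8360^2 / (8 * 17518.7010)
sag = 0.008020 m


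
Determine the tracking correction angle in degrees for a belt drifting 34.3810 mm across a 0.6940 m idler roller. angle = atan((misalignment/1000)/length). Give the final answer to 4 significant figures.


misalign_m = 34.3810 / 1000 = 0.034381 m
angle = atan(0.034381 / 0.6940)
angle = 2.836 deg


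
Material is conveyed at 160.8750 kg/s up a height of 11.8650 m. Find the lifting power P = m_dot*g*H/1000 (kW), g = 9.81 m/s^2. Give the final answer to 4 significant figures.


P = 160.8750 * 9.81 * 11.8650 / 1000
P = 18.73 kW


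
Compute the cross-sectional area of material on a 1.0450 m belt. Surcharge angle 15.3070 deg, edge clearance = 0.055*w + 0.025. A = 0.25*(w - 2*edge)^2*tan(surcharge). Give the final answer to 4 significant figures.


edge = 0.055*1.0450 + 0.025 = 0.082475 m
ew = 1.0450 - 2*0.082475 = 0.88005 m
A = 0.25 * 0.88005^2 * tan(15.3070 deg)
A = 0.05299 m^2


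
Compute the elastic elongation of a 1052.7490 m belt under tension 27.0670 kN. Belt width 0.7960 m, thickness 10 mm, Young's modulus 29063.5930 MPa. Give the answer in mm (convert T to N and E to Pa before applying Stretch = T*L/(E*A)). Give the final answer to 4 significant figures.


A = 0.7960 * 0.01 = 0.00796 m^2
Stretch = 27.0670*1000 * 1052.7490 / (29063.5930e6 * 0.00796) * 1000
Stretch = 123.2 mm


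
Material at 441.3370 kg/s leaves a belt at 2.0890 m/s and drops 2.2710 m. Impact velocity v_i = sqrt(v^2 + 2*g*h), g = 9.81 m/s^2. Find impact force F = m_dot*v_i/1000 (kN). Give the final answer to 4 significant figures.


v_i = sqrt(2.0890^2 + 2*9.81*2.2710) = 6.99435 m/s
F = 441.3370 * 6.99435 / 1000
F = 3.087 kN


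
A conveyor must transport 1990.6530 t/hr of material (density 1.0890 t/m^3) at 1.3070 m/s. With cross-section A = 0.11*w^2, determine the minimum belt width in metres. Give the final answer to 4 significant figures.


A_req = 1990.6530 / (1.3070 * 1.0890 * 3600) = 0.388499 m^2
w = sqrt(0.388499 / 0.11)
w = 1.879 m


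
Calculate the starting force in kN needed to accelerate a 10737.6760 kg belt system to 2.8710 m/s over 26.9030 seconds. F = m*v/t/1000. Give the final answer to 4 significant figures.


F = 10737.6760 * 2.8710 / 26.9030 / 1000
F = 1.146 kN


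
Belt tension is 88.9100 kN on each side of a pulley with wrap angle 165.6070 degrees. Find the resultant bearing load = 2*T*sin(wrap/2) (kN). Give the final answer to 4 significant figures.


F = 2 * 88.9100 * sin(165.6070/2 deg)
F = 176.4 kN


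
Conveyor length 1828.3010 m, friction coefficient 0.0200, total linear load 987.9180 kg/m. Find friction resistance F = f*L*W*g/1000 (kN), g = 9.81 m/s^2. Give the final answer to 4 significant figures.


F = 0.0200 * 1828.3010 * 987.9180 * 9.81 / 1000
F = 354.4 kN


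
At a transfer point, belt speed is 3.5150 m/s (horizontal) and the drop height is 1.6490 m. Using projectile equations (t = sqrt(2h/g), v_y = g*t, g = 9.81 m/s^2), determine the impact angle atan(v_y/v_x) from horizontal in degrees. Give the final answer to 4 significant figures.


t = sqrt(2*1.6490/9.81) = 0.579817 s
v_y = 9.81 * 0.579817 = 5.688 m/s
angle = atan(5.688 / 3.5150) = 58.29 deg


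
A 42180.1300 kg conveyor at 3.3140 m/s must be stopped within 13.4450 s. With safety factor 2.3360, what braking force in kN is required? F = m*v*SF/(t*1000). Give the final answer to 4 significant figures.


F = 42180.1300 * 3.3140 / 13.4450 * 2.3360 / 1000
F = 24.29 kN


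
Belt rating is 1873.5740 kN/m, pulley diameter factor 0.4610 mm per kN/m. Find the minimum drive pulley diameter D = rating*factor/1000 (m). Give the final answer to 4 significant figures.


D = 1873.5740 * 0.4610 / 1000
D = 0.8637 m


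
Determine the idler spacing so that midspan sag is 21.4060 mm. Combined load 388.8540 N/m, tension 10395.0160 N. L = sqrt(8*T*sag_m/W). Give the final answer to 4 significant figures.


sag = 21.4060/1000 = 0.021406 m
L = sqrt(8 * 10395.0160 * 0.021406 / 388.8540)
L = 2.140 m


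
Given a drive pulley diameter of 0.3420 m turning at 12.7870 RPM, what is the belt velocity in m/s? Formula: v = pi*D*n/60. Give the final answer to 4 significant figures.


v = pi * 0.3420 * 12.7870 / 60
v = 0.2290 m/s


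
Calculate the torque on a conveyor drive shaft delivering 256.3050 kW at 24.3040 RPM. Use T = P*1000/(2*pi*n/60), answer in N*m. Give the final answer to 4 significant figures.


omega = 2*pi*24.3040/60 = 2.54511 rad/s
T = 256.3050*1000 / 2.54511
T = 100700 N*m


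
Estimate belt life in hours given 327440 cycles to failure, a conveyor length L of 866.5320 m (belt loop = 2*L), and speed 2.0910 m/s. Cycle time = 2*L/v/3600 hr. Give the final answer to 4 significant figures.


cycle_time = 2 * 866.5320 / 2.0910 / 3600 = 0.230228 hr
life = 327440 * 0.230228 = 75390 hours


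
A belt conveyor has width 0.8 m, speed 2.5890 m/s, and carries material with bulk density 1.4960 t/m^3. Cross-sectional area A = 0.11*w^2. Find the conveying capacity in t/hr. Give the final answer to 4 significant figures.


A = 0.11 * 0.8^2 = 0.0704 m^2
C = 0.0704 * 2.5890 * 1.4960 * 3600
C = 981.6 t/hr


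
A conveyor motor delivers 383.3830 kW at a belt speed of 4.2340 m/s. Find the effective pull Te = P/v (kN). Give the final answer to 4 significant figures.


Te = P / v = 383.3830 / 4.2340
Te = 90.55 kN


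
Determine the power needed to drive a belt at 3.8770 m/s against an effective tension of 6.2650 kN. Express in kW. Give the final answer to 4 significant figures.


P = Te * v = 6.2650 * 3.8770
P = 24.29 kW


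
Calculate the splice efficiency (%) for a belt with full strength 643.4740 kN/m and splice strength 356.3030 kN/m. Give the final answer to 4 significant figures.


Eff = 356.3030 / 643.4740 * 100
Eff = 55.37 %


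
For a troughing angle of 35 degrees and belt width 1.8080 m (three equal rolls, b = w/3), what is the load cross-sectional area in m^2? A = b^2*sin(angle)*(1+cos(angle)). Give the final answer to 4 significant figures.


b = 1.8080/3 = 0.602667 m
A = 0.602667^2 * sin(35 deg) * (1 + cos(35 deg))
A = 0.3790 m^2


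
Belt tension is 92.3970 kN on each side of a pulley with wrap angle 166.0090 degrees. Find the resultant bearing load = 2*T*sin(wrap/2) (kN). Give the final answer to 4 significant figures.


F = 2 * 92.3970 * sin(166.0090/2 deg)
F = 183.4 kN


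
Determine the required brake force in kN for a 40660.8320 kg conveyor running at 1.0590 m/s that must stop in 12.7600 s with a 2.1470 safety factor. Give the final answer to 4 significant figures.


F = 40660.8320 * 1.0590 / 12.7600 * 2.1470 / 1000
F = 7.245 kN


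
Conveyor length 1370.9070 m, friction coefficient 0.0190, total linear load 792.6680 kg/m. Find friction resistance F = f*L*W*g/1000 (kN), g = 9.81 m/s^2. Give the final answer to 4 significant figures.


F = 0.0190 * 1370.9070 * 792.6680 * 9.81 / 1000
F = 202.5 kN


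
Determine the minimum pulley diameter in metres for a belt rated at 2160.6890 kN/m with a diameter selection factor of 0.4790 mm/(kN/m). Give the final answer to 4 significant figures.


D = 2160.6890 * 0.4790 / 1000
D = 1.035 m


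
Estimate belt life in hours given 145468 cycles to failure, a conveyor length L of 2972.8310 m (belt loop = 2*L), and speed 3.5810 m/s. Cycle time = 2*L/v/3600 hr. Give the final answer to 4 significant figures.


cycle_time = 2 * 2972.8310 / 3.5810 / 3600 = 0.461204 hr
life = 145468 * 0.461204 = 67090 hours


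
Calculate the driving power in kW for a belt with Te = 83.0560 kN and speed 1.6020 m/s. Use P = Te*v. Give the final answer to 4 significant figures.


P = Te * v = 83.0560 * 1.6020
P = 133.1 kW


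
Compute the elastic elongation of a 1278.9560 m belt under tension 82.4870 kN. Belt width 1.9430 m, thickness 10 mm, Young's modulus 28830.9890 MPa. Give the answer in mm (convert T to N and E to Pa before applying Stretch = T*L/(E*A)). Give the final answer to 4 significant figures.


A = 1.9430 * 0.01 = 0.01943 m^2
Stretch = 82.4870*1000 * 1278.9560 / (28830.9890e6 * 0.01943) * 1000
Stretch = 188.3 mm


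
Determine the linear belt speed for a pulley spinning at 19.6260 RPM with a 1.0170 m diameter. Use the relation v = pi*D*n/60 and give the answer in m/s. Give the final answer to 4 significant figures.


v = pi * 1.0170 * 19.6260 / 60
v = 1.045 m/s


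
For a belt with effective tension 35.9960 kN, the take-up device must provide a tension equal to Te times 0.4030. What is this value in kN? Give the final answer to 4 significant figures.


T_tu = 35.9960 * 0.4030
T_tu = 14.51 kN


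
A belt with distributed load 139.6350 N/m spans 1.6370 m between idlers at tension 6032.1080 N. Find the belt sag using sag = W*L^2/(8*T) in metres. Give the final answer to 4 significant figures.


sag = 139.6350 * 1.6370^2 / (8 * 6032.1080)
sag = 0.007754 m


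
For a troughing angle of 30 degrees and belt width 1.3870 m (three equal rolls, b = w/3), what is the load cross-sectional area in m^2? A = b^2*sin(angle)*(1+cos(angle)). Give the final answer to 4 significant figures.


b = 1.3870/3 = 0.462333 m
A = 0.462333^2 * sin(30 deg) * (1 + cos(30 deg))
A = 0.1994 m^2


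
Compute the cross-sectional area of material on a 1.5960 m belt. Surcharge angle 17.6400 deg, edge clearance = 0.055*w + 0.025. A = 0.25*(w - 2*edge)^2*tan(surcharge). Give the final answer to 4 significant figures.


edge = 0.055*1.5960 + 0.025 = 0.11278 m
ew = 1.5960 - 2*0.11278 = 1.37044 m
A = 0.25 * 1.37044^2 * tan(17.6400 deg)
A = 0.1493 m^2


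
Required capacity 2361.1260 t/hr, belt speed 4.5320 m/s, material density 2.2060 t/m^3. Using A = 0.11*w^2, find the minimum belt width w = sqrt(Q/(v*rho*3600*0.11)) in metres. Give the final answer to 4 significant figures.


A_req = 2361.1260 / (4.5320 * 2.2060 * 3600) = 0.0656026 m^2
w = sqrt(0.0656026 / 0.11)
w = 0.7723 m


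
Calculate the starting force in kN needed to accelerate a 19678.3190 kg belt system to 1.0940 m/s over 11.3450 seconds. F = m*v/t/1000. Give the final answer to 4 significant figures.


F = 19678.3190 * 1.0940 / 11.3450 / 1000
F = 1.898 kN


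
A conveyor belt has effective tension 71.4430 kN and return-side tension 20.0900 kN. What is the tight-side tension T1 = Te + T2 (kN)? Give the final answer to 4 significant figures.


T1 = Te + T2 = 71.4430 + 20.0900
T1 = 91.53 kN


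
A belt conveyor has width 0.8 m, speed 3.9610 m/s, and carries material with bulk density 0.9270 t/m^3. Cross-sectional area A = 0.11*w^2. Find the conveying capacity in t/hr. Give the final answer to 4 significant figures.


A = 0.11 * 0.8^2 = 0.0704 m^2
C = 0.0704 * 3.9610 * 0.9270 * 3600
C = 930.6 t/hr


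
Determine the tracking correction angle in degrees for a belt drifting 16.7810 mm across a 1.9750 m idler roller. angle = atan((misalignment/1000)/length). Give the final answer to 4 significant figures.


misalign_m = 16.7810 / 1000 = 0.016781 m
angle = atan(0.016781 / 1.9750)
angle = 0.4868 deg


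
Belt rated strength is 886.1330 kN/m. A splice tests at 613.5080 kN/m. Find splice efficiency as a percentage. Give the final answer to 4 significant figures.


Eff = 613.5080 / 886.1330 * 100
Eff = 69.23 %


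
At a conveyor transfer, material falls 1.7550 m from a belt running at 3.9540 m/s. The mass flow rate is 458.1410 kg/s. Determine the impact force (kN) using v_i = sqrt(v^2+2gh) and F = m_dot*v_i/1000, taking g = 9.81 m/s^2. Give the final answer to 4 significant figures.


v_i = sqrt(3.9540^2 + 2*9.81*1.7550) = 7.07582 m/s
F = 458.1410 * 7.07582 / 1000
F = 3.242 kN


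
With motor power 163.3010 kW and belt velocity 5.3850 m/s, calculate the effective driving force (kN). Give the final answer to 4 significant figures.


Te = P / v = 163.3010 / 5.3850
Te = 30.33 kN


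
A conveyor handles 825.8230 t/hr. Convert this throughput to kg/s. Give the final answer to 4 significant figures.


m_dot = 825.8230 * 1000 / 3600
m_dot = 229.4 kg/s


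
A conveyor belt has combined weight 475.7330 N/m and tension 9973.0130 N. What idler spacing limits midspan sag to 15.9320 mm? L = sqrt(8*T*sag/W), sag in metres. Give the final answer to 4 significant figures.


sag = 15.9320/1000 = 0.015932 m
L = sqrt(8 * 9973.0130 * 0.015932 / 475.7330)
L = 1.635 m


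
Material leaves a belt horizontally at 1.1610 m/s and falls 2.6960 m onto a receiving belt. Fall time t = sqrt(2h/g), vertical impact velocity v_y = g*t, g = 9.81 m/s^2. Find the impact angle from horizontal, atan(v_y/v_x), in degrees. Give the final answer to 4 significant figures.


t = sqrt(2*2.6960/9.81) = 0.741379 s
v_y = 9.81 * 0.741379 = 7.27293 m/s
angle = atan(7.27293 / 1.1610) = 80.93 deg


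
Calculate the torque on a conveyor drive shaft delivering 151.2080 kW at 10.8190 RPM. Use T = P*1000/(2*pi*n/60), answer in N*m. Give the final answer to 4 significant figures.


omega = 2*pi*10.8190/60 = 1.13296 rad/s
T = 151.2080*1000 / 1.13296
T = 133500 N*m


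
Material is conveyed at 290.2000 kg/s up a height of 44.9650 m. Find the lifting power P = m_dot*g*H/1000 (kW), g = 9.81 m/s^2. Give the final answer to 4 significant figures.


P = 290.2000 * 9.81 * 44.9650 / 1000
P = 128.0 kW


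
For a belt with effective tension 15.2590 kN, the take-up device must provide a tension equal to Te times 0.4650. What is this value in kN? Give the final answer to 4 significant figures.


T_tu = 15.2590 * 0.4650
T_tu = 7.095 kN


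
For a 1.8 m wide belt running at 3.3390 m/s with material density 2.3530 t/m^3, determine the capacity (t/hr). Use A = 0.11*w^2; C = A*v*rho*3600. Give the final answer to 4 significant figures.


A = 0.11 * 1.8^2 = 0.3564 m^2
C = 0.3564 * 3.3390 * 2.3530 * 3600
C = 10080 t/hr


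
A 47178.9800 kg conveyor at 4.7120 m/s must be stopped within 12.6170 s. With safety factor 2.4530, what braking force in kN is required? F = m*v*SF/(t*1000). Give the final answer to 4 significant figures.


F = 47178.9800 * 4.7120 / 12.6170 * 2.4530 / 1000
F = 43.22 kN


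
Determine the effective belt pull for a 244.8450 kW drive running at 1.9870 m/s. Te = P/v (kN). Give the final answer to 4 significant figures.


Te = P / v = 244.8450 / 1.9870
Te = 123.2 kN


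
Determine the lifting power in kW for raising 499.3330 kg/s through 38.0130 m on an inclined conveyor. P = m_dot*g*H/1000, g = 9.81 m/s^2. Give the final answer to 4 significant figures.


P = 499.3330 * 9.81 * 38.0130 / 1000
P = 186.2 kW


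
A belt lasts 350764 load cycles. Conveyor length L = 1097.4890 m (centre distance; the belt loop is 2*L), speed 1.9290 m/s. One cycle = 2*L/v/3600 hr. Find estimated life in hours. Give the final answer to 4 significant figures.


cycle_time = 2 * 1097.4890 / 1.9290 / 3600 = 0.316079 hr
life = 350764 * 0.316079 = 110900 hours


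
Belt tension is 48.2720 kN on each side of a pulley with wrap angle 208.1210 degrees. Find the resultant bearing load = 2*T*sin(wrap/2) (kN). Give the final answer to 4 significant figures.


F = 2 * 48.2720 * sin(208.1210/2 deg)
F = 93.65 kN


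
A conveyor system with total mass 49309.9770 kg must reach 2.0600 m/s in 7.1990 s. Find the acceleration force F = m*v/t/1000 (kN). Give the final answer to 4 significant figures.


F = 49309.9770 * 2.0600 / 7.1990 / 1000
F = 14.11 kN


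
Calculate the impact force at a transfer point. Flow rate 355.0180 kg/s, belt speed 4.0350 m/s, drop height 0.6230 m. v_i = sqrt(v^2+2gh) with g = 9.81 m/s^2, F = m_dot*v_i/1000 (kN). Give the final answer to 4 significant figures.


v_i = sqrt(4.0350^2 + 2*9.81*0.6230) = 5.33896 m/s
F = 355.0180 * 5.33896 / 1000
F = 1.895 kN


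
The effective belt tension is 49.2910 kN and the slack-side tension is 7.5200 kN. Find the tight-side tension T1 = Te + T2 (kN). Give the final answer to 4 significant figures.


T1 = Te + T2 = 49.2910 + 7.5200
T1 = 56.81 kN


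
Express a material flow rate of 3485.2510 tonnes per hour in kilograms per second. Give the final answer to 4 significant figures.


m_dot = 3485.2510 * 1000 / 3600
m_dot = 968.1 kg/s


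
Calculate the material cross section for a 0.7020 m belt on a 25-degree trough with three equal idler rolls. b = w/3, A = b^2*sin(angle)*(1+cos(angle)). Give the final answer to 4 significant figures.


b = 0.7020/3 = 0.234 m
A = 0.234^2 * sin(25 deg) * (1 + cos(25 deg))
A = 0.04411 m^2


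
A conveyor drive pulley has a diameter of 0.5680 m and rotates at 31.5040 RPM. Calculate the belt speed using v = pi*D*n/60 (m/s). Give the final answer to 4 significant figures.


v = pi * 0.5680 * 31.5040 / 60
v = 0.9369 m/s


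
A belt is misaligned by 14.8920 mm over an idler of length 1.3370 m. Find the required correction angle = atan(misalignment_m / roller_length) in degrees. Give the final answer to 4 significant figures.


misalign_m = 14.8920 / 1000 = 0.014892 m
angle = atan(0.014892 / 1.3370)
angle = 0.6382 deg


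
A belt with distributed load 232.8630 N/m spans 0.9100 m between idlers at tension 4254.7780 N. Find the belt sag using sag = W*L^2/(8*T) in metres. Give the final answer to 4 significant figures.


sag = 232.8630 * 0.9100^2 / (8 * 4254.7780)
sag = 0.005665 m


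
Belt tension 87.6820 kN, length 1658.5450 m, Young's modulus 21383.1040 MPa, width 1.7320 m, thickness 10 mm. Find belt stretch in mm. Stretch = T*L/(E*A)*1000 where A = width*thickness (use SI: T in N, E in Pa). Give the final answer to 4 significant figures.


A = 1.7320 * 0.01 = 0.01732 m^2
Stretch = 87.6820*1000 * 1658.5450 / (21383.1040e6 * 0.01732) * 1000
Stretch = 392.7 mm


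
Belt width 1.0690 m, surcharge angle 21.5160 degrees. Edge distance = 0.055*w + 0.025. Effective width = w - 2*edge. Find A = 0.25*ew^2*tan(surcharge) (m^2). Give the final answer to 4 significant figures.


edge = 0.055*1.0690 + 0.025 = 0.083795 m
ew = 1.0690 - 2*0.083795 = 0.90141 m
A = 0.25 * 0.90141^2 * tan(21.5160 deg)
A = 0.08008 m^2


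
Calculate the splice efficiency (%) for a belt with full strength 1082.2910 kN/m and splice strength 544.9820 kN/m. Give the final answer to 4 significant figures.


Eff = 544.9820 / 1082.2910 * 100
Eff = 50.35 %
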